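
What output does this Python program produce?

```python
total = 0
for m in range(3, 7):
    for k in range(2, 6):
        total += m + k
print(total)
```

m=3,k=2: total = 0+5 = 5
m=3,k=3: total = 5+6 = 11
m=3,k=4: total = 11+7 = 18
m=3,k=5: total = 18+8 = 26
m=4,k=2: total = 26+6 = 32
m=4,k=3: total = 32+7 = 39
m=4,k=4: total = 39+8 = 47
m=4,k=5: total = 47+9 = 56
m=5,k=2: total = 56+7 = 63
m=5,k=3: total = 63+8 = 71
m=5,k=4: total = 71+9 = 80
m=5,k=5: total = 80+10 = 90
m=6,k=2: total = 90+8 = 98
m=6,k=3: total = 98+9 = 107
m=6,k=4: total = 107+10 = 117
m=6,k=5: total = 117+11 = 128

128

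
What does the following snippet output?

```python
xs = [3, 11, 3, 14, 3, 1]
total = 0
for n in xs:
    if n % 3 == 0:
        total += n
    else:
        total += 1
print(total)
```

12

n=3: %3==0, total = 0+3 = 3
n=11: not %3==0, total = 3+1 = 4
n=3: %3==0, total = 4+3 = 7
n=14: not %3==0, total = 7+1 = 8
n=3: %3==0, total = 8+3 = 11
n=1: not %3==0, total = 11+1 = 12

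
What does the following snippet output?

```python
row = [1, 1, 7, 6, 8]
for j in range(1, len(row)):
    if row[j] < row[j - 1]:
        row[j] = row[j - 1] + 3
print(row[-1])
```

j=1: 1>=1, unchanged → [1, 1, 7, 6, 8]
j=2: 7>=1, unchanged → [1, 1, 7, 6, 8]
j=3: 6<7, row[3] = 7+3 = 10 → [1, 1, 7, 10, 8]
j=4: 8<10, row[4] = 10+3 = 13 → [1, 1, 7, 10, 13]

13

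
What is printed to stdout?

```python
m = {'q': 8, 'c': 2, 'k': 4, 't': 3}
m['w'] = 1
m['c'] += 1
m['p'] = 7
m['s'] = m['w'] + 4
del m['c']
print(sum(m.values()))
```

m['w'] = 1 → {'q': 8, 'c': 2, 'k': 4, 't': 3, 'w': 1}
m['c'] = 2+1 = 3 → {'q': 8, 'c': 3, 'k': 4, 't': 3, 'w': 1}
m['p'] = 7 → {'q': 8, 'c': 3, 'k': 4, 't': 3, 'w': 1, 'p': 7}
m['s'] = m['w']+4 = 5 → {'q': 8, 'c': 3, 'k': 4, 't': 3, 'w': 1, 'p': 7, 's': 5}
del 'c' → {'q': 8, 'k': 4, 't': 3, 'w': 1, 'p': 7, 's': 5}
sum of values = 28

28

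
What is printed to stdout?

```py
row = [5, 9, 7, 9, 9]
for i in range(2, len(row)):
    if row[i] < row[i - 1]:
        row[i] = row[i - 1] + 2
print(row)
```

[5, 9, 11, 13, 15]

i=2: 7<9, row[2] = 9+2 = 11 → [5, 9, 11, 9, 9]
i=3: 9<11, row[3] = 11+2 = 13 → [5, 9, 11, 13, 9]
i=4: 9<13, row[4] = 13+2 = 15 → [5, 9, 11, 13, 15]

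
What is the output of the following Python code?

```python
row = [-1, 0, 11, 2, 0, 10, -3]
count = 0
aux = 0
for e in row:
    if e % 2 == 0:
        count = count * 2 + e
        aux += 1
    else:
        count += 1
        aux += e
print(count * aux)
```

473

e=-1: not even, count = 0+1 = 1; aux=-1
e=0: even, count = 1*2+0 = 2; aux=0
e=11: not even, count = 2+1 = 3; aux=11
e=2: even, count = 3*2+2 = 8; aux=12
e=0: even, count = 8*2+0 = 16; aux=13
e=10: even, count = 16*2+10 = 42; aux=14
e=-3: not even, count = 42+1 = 43; aux=11
count*aux = 43*11 = 473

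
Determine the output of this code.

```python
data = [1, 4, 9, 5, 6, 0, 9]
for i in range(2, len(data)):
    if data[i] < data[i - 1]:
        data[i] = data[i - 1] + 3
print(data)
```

[1, 4, 9, 12, 15, 18, 21]

i=2: 9>=4, unchanged → [1, 4, 9, 5, 6, 0, 9]
i=3: 5<9, data[3] = 9+3 = 12 → [1, 4, 9, 12, 6, 0, 9]
i=4: 6<12, data[4] = 12+3 = 15 → [1, 4, 9, 12, 15, 0, 9]
i=5: 0<15, data[5] = 15+3 = 18 → [1, 4, 9, 12, 15, 18, 9]
i=6: 9<18, data[6] = 18+3 = 21 → [1, 4, 9, 12, 15, 18, 21]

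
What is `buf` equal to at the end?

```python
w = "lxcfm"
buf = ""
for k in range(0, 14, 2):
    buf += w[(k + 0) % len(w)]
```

k=0: add w[0]='l' → 'l'
k=2: add w[2]='c' → 'lc'
k=4: add w[4]='m' → 'lcm'
k=6: add w[1]='x' → 'lcmx'
k=8: add w[3]='f' → 'lcmxf'
k=10: add w[0]='l' → 'lcmxfl'
k=12: add w[2]='c' → 'lcmxflc'

'lcmxflc'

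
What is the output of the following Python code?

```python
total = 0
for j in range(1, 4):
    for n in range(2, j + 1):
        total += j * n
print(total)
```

19

j=2,n=2: total = 0+4 = 4
j=3,n=2: total = 4+6 = 10
j=3,n=3: total = 10+9 = 19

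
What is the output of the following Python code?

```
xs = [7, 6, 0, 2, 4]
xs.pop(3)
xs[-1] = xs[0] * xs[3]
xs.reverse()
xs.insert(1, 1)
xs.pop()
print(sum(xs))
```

35

pop(3) removes 2 → [7, 6, 0, 4]
xs[-1] = xs[0]*xs[3] = 7*4 = 28 → [7, 6, 0, 28]
reverse → [28, 0, 6, 7]
insert 1 at 1 → [28, 1, 0, 6, 7]
pop() removes 7 → [28, 1, 0, 6]
sum = 35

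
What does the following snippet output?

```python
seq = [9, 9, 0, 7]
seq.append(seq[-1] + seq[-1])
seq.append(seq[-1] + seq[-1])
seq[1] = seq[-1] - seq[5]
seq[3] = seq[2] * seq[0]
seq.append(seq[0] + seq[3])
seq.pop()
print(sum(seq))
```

append seq[-1]+seq[-1] = 7+7 = 14 → [9, 9, 0, 7, 14]
append seq[-1]+seq[-1] = 14+14 = 28 → [9, 9, 0, 7, 14, 28]
seq[1] = seq[-1]-seq[5] = 28-28 = 0 → [9, 0, 0, 7, 14, 28]
seq[3] = seq[2]*seq[0] = 0*9 = 0 → [9, 0, 0, 0, 14, 28]
append seq[0]+seq[3] = 9+0 = 9 → [9, 0, 0, 0, 14, 28, 9]
pop() removes 9 → [9, 0, 0, 0, 14, 28]
sum = 51

51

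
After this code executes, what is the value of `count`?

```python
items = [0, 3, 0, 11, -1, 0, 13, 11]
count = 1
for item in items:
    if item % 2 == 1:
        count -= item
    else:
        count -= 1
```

item=0: not odd, count = 1-1 = 0
item=3: odd, count = 0-3 = -3
item=0: not odd, count = (-3)-1 = -4
item=11: odd, count = (-4)-11 = -15
item=-1: odd, count = (-15)-(-1) = -14
item=0: not odd, count = (-14)-1 = -15
item=13: odd, count = (-15)-13 = -28
item=11: odd, count = (-28)-11 = -39

-39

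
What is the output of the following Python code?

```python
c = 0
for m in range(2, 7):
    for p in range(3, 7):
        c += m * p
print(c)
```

360

m=2,p=3: c = 0+6 = 6
m=2,p=4: c = 6+8 = 14
m=2,p=5: c = 14+10 = 24
m=2,p=6: c = 24+12 = 36
m=3,p=3: c = 36+9 = 45
m=3,p=4: c = 45+12 = 57
m=3,p=5: c = 57+15 = 72
m=3,p=6: c = 72+18 = 90
m=4,p=3: c = 90+12 = 102
m=4,p=4: c = 102+16 = 118
m=4,p=5: c = 118+20 = 138
m=4,p=6: c = 138+24 = 162
m=5,p=3: c = 162+15 = 177
m=5,p=4: c = 177+20 = 197
m=5,p=5: c = 197+25 = 222
m=5,p=6: c = 222+30 = 252
m=6,p=3: c = 252+18 = 270
m=6,p=4: c = 270+24 = 294
m=6,p=5: c = 294+30 = 324
m=6,p=6: c = 324+36 = 360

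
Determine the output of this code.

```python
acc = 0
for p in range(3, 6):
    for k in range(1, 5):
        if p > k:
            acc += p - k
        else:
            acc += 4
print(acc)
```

p=3,k=1: 3>1, acc = 0+2 = 2
p=3,k=2: 3>2, acc = 2+1 = 3
p=3,k=3: not 3>3, acc = 3+4 = 7
p=3,k=4: not 3>4, acc = 7+4 = 11
p=4,k=1: 4>1, acc = 11+3 = 14
p=4,k=2: 4>2, acc = 14+2 = 16
p=4,k=3: 4>3, acc = 16+1 = 17
p=4,k=4: not 4>4, acc = 17+4 = 21
p=5,k=1: 5>1, acc = 21+4 = 25
p=5,k=2: 5>2, acc = 25+3 = 28
p=5,k=3: 5>3, acc = 28+2 = 30
p=5,k=4: 5>4, acc = 30+1 = 31

31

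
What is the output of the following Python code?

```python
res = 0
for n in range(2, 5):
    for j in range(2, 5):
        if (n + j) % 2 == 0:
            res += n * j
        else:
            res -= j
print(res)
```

n=2,j=2: even sum, res = 0+4 = 4
n=2,j=3: odd sum, res = 4-3 = 1
n=2,j=4: even sum, res = 1+8 = 9
n=3,j=2: odd sum, res = 9-2 = 7
n=3,j=3: even sum, res = 7+9 = 16
n=3,j=4: odd sum, res = 16-4 = 12
n=4,j=2: even sum, res = 12+8 = 20
n=4,j=3: odd sum, res = 20-3 = 17
n=4,j=4: even sum, res = 17+16 = 33

33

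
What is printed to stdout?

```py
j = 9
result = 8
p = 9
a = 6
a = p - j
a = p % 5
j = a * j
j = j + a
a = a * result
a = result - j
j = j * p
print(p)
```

a = 9-9 = 0
a = 9%5 = 4
j = 4*9 = 36
j = 36+4 = 40
a = 4*8 = 32
a = 8-40 = -32
j = 40*9 = 360

9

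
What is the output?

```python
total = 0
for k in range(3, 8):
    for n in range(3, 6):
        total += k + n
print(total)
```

135

k=3,n=3: total = 0+6 = 6
k=3,n=4: total = 6+7 = 13
k=3,n=5: total = 13+8 = 21
k=4,n=3: total = 21+7 = 28
k=4,n=4: total = 28+8 = 36
k=4,n=5: total = 36+9 = 45
k=5,n=3: total = 45+8 = 53
k=5,n=4: total = 53+9 = 62
k=5,n=5: total = 62+10 = 72
k=6,n=3: total = 72+9 = 81
k=6,n=4: total = 81+10 = 91
k=6,n=5: total = 91+11 = 102
k=7,n=3: total = 102+10 = 112
k=7,n=4: total = 112+11 = 123
k=7,n=5: total = 123+12 = 135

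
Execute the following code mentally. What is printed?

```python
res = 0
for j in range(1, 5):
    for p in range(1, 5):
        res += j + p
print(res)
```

80

j=1,p=1: res = 0+2 = 2
j=1,p=2: res = 2+3 = 5
j=1,p=3: res = 5+4 = 9
j=1,p=4: res = 9+5 = 14
j=2,p=1: res = 14+3 = 17
j=2,p=2: res = 17+4 = 21
j=2,p=3: res = 21+5 = 26
j=2,p=4: res = 26+6 = 32
j=3,p=1: res = 32+4 = 36
j=3,p=2: res = 36+5 = 41
j=3,p=3: res = 41+6 = 47
j=3,p=4: res = 47+7 = 54
j=4,p=1: res = 54+5 = 59
j=4,p=2: res = 59+6 = 65
j=4,p=3: res = 65+7 = 72
j=4,p=4: res = 72+8 = 80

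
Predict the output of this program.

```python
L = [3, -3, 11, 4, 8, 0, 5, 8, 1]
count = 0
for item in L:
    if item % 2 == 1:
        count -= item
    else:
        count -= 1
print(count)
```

item=3: odd, count = 0-3 = -3
item=-3: odd, count = (-3)-(-3) = 0
item=11: odd, count = 0-11 = -11
item=4: not odd, count = (-11)-1 = -12
item=8: not odd, count = (-12)-1 = -13
item=0: not odd, count = (-13)-1 = -14
item=5: odd, count = (-14)-5 = -19
item=8: not odd, count = (-19)-1 = -20
item=1: odd, count = (-20)-1 = -21

-21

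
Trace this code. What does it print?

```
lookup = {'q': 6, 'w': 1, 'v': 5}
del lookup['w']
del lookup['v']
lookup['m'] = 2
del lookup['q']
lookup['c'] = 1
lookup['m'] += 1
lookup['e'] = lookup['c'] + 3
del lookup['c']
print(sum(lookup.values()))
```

del 'w' → {'q': 6, 'v': 5}
del 'v' → {'q': 6}
lookup['m'] = 2 → {'q': 6, 'm': 2}
del 'q' → {'m': 2}
lookup['c'] = 1 → {'m': 2, 'c': 1}
lookup['m'] = 2+1 = 3 → {'m': 3, 'c': 1}
lookup['e'] = lookup['c']+3 = 4 → {'m': 3, 'c': 1, 'e': 4}
del 'c' → {'m': 3, 'e': 4}
sum of values = 7

7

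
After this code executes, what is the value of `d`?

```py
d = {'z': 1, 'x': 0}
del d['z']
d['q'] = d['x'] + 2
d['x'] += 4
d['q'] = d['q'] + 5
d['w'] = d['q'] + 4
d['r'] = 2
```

{'x': 4, 'q': 7, 'w': 11, 'r': 2}

del 'z' → {'x': 0}
d['q'] = d['x']+2 = 2 → {'x': 0, 'q': 2}
d['x'] = 0+4 = 4 → {'x': 4, 'q': 2}
d['q'] = d['q']+5 = 7 → {'x': 4, 'q': 7}
d['w'] = d['q']+4 = 11 → {'x': 4, 'q': 7, 'w': 11}
d['r'] = 2 → {'x': 4, 'q': 7, 'w': 11, 'r': 2}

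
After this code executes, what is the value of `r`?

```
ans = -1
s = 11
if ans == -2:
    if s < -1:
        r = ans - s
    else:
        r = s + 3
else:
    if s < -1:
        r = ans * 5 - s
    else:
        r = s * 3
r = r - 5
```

ans=-1, s=11
ans == -2 is False; s < -1 is False
→ r = s * 3 = 33
r = 33-5 = 28

28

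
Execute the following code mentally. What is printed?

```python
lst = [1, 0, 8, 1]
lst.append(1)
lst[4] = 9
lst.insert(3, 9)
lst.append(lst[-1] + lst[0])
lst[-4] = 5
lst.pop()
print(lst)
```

append 1 → [1, 0, 8, 1, 1]
lst[4] = 9 → [1, 0, 8, 1, 9]
insert 9 at 3 → [1, 0, 8, 9, 1, 9]
append lst[-1]+lst[0] = 9+1 = 10 → [1, 0, 8, 9, 1, 9, 10]
lst[-4] = 5 → [1, 0, 8, 5, 1, 9, 10]
pop() removes 10 → [1, 0, 8, 5, 1, 9]

[1, 0, 8, 5, 1, 9]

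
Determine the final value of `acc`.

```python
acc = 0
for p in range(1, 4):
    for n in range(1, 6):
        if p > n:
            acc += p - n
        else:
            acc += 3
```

p=1,n=1: not 1>1, acc = 0+3 = 3
p=1,n=2: not 1>2, acc = 3+3 = 6
p=1,n=3: not 1>3, acc = 6+3 = 9
p=1,n=4: not 1>4, acc = 9+3 = 12
p=1,n=5: not 1>5, acc = 12+3 = 15
p=2,n=1: 2>1, acc = 15+1 = 16
p=2,n=2: not 2>2, acc = 16+3 = 19
p=2,n=3: not 2>3, acc = 19+3 = 22
p=2,n=4: not 2>4, acc = 22+3 = 25
p=2,n=5: not 2>5, acc = 25+3 = 28
p=3,n=1: 3>1, acc = 28+2 = 30
p=3,n=2: 3>2, acc = 30+1 = 31
p=3,n=3: not 3>3, acc = 31+3 = 34
p=3,n=4: not 3>4, acc = 34+3 = 37
p=3,n=5: not 3>5, acc = 37+3 = 40

40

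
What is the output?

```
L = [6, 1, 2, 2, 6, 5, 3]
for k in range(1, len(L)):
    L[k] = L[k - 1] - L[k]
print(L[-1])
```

k=1: L[1] = 6-1 = 5 → [6, 5, 2, 2, 6, 5, 3]
k=2: L[2] = 5-2 = 3 → [6, 5, 3, 2, 6, 5, 3]
k=3: L[3] = 3-2 = 1 → [6, 5, 3, 1, 6, 5, 3]
k=4: L[4] = 1-6 = -5 → [6, 5, 3, 1, -5, 5, 3]
k=5: L[5] = (-5)-5 = -10 → [6, 5, 3, 1, -5, -10, 3]
k=6: L[6] = (-10)-3 = -13 → [6, 5, 3, 1, -5, -10, -13]

-13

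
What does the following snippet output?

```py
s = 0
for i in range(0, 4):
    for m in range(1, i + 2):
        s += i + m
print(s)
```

i=0,m=1: s = 0+1 = 1
i=1,m=1: s = 1+2 = 3
i=1,m=2: s = 3+3 = 6
i=2,m=1: s = 6+3 = 9
i=2,m=2: s = 9+4 = 13
i=2,m=3: s = 13+5 = 18
i=3,m=1: s = 18+4 = 22
i=3,m=2: s = 22+5 = 27
i=3,m=3: s = 27+6 = 33
i=3,m=4: s = 33+7 = 40

40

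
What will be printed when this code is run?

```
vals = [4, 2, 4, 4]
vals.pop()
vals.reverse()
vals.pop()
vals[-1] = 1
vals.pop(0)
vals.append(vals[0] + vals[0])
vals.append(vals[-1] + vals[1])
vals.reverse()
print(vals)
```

[4, 2, 1]

pop() removes 4 → [4, 2, 4]
reverse → [4, 2, 4]
pop() removes 4 → [4, 2]
vals[-1] = 1 → [4, 1]
pop(0) removes 4 → [1]
append vals[0]+vals[0] = 1+1 = 2 → [1, 2]
append vals[-1]+vals[1] = 2+2 = 4 → [1, 2, 4]
reverse → [4, 2, 1]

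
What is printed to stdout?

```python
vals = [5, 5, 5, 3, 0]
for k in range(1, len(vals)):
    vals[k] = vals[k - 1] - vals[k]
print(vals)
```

k=1: vals[1] = 5-5 = 0 → [5, 0, 5, 3, 0]
k=2: vals[2] = 0-5 = -5 → [5, 0, -5, 3, 0]
k=3: vals[3] = (-5)-3 = -8 → [5, 0, -5, -8, 0]
k=4: vals[4] = (-8)-0 = -8 → [5, 0, -5, -8, -8]

[5, 0, -5, -8, -8]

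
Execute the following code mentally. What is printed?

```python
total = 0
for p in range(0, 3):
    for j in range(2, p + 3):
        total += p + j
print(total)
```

p=0,j=2: total = 0+2 = 2
p=1,j=2: total = 2+3 = 5
p=1,j=3: total = 5+4 = 9
p=2,j=2: total = 9+4 = 13
p=2,j=3: total = 13+5 = 18
p=2,j=4: total = 18+6 = 24

24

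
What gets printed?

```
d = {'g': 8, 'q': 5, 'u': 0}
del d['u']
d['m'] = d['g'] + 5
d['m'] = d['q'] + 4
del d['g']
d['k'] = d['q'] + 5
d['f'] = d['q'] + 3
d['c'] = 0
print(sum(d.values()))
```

32

del 'u' → {'g': 8, 'q': 5}
d['m'] = d['g']+5 = 13 → {'g': 8, 'q': 5, 'm': 13}
d['m'] = d['q']+4 = 9 → {'g': 8, 'q': 5, 'm': 9}
del 'g' → {'q': 5, 'm': 9}
d['k'] = d['q']+5 = 10 → {'q': 5, 'm': 9, 'k': 10}
d['f'] = d['q']+3 = 8 → {'q': 5, 'm': 9, 'k': 10, 'f': 8}
d['c'] = 0 → {'q': 5, 'm': 9, 'k': 10, 'f': 8, 'c': 0}
sum of values = 32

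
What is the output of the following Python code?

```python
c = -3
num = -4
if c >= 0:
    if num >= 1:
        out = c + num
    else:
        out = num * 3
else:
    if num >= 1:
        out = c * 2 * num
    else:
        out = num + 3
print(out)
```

-1

c=-3, num=-4
c >= 0 is False; num >= 1 is False
→ out = num + 3 = -1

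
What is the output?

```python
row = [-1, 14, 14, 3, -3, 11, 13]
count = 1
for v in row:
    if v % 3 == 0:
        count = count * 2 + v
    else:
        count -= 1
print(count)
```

v=-1: not %3==0, count = 1-1 = 0
v=14: not %3==0, count = 0-1 = -1
v=14: not %3==0, count = (-1)-1 = -2
v=3: %3==0, count = (-2)*2+3 = -1
v=-3: %3==0, count = (-1)*2+(-3) = -5
v=11: not %3==0, count = (-5)-1 = -6
v=13: not %3==0, count = (-6)-1 = -7

-7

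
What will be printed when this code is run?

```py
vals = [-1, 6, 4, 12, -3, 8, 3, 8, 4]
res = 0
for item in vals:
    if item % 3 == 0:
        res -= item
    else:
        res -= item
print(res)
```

-41

item=-1: not %3==0, res = 0-(-1) = 1
item=6: %3==0, res = 1-6 = -5
item=4: not %3==0, res = (-5)-4 = -9
item=12: %3==0, res = (-9)-12 = -21
item=-3: %3==0, res = (-21)-(-3) = -18
item=8: not %3==0, res = (-18)-8 = -26
item=3: %3==0, res = (-26)-3 = -29
item=8: not %3==0, res = (-29)-8 = -37
item=4: not %3==0, res = (-37)-4 = -41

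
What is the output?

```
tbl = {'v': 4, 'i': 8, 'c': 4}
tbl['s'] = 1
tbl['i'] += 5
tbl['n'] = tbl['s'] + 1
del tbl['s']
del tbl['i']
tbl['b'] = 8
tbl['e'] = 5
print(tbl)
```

{'v': 4, 'c': 4, 'n': 2, 'b': 8, 'e': 5}

tbl['s'] = 1 → {'v': 4, 'i': 8, 'c': 4, 's': 1}
tbl['i'] = 8+5 = 13 → {'v': 4, 'i': 13, 'c': 4, 's': 1}
tbl['n'] = tbl['s']+1 = 2 → {'v': 4, 'i': 13, 'c': 4, 's': 1, 'n': 2}
del 's' → {'v': 4, 'i': 13, 'c': 4, 'n': 2}
del 'i' → {'v': 4, 'c': 4, 'n': 2}
tbl['b'] = 8 → {'v': 4, 'c': 4, 'n': 2, 'b': 8}
tbl['e'] = 5 → {'v': 4, 'c': 4, 'n': 2, 'b': 8, 'e': 5}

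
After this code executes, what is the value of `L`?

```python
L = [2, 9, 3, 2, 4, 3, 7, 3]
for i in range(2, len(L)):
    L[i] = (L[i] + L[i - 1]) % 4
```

[2, 9, 0, 2, 2, 1, 0, 3]

i=2: L[2] = (3+9)%4 = 0 → [2, 9, 0, 2, 4, 3, 7, 3]
i=3: L[3] = (2+0)%4 = 2 → [2, 9, 0, 2, 4, 3, 7, 3]
i=4: L[4] = (4+2)%4 = 2 → [2, 9, 0, 2, 2, 3, 7, 3]
i=5: L[5] = (3+2)%4 = 1 → [2, 9, 0, 2, 2, 1, 7, 3]
i=6: L[6] = (7+1)%4 = 0 → [2, 9, 0, 2, 2, 1, 0, 3]
i=7: L[7] = (3+0)%4 = 3 → [2, 9, 0, 2, 2, 1, 0, 3]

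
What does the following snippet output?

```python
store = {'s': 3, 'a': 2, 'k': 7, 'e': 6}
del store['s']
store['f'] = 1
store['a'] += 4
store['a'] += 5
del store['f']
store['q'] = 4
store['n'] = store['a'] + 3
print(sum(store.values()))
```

42

del 's' → {'a': 2, 'k': 7, 'e': 6}
store['f'] = 1 → {'a': 2, 'k': 7, 'e': 6, 'f': 1}
store['a'] = 2+4 = 6 → {'a': 6, 'k': 7, 'e': 6, 'f': 1}
store['a'] = 6+5 = 11 → {'a': 11, 'k': 7, 'e': 6, 'f': 1}
del 'f' → {'a': 11, 'k': 7, 'e': 6}
store['q'] = 4 → {'a': 11, 'k': 7, 'e': 6, 'q': 4}
store['n'] = store['a']+3 = 14 → {'a': 11, 'k': 7, 'e': 6, 'q': 4, 'n': 14}
sum of values = 42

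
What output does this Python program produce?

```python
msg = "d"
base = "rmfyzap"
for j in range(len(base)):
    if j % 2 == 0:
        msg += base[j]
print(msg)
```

drfzp

j=0: add 'r' → 'dr'
j=1: skip
j=2: add 'f' → 'drf'
j=3: skip
j=4: add 'z' → 'drfz'
j=5: skip
j=6: add 'p' → 'drfzp'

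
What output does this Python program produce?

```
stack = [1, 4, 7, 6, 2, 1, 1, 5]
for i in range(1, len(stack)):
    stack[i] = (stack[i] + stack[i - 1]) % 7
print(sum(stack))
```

28

i=1: stack[1] = (4+1)%7 = 5 → [1, 5, 7, 6, 2, 1, 1, 5]
i=2: stack[2] = (7+5)%7 = 5 → [1, 5, 5, 6, 2, 1, 1, 5]
i=3: stack[3] = (6+5)%7 = 4 → [1, 5, 5, 4, 2, 1, 1, 5]
i=4: stack[4] = (2+4)%7 = 6 → [1, 5, 5, 4, 6, 1, 1, 5]
i=5: stack[5] = (1+6)%7 = 0 → [1, 5, 5, 4, 6, 0, 1, 5]
i=6: stack[6] = (1+0)%7 = 1 → [1, 5, 5, 4, 6, 0, 1, 5]
i=7: stack[7] = (5+1)%7 = 6 → [1, 5, 5, 4, 6, 0, 1, 6]
sum = 28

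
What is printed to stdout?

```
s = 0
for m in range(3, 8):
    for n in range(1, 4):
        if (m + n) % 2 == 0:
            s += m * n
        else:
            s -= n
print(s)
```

m=3,n=1: even sum, s = 0+3 = 3
m=3,n=2: odd sum, s = 3-2 = 1
m=3,n=3: even sum, s = 1+9 = 10
m=4,n=1: odd sum, s = 10-1 = 9
m=4,n=2: even sum, s = 9+8 = 17
m=4,n=3: odd sum, s = 17-3 = 14
m=5,n=1: even sum, s = 14+5 = 19
m=5,n=2: odd sum, s = 19-2 = 17
m=5,n=3: even sum, s = 17+15 = 32
m=6,n=1: odd sum, s = 32-1 = 31
m=6,n=2: even sum, s = 31+12 = 43
m=6,n=3: odd sum, s = 43-3 = 40
m=7,n=1: even sum, s = 40+7 = 47
m=7,n=2: odd sum, s = 47-2 = 45
m=7,n=3: even sum, s = 45+21 = 66

66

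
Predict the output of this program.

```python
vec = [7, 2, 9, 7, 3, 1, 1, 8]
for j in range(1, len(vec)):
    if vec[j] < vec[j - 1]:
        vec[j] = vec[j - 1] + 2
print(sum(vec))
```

100

j=1: 2<7, vec[1] = 7+2 = 9 → [7, 9, 9, 7, 3, 1, 1, 8]
j=2: 9>=9, unchanged → [7, 9, 9, 7, 3, 1, 1, 8]
j=3: 7<9, vec[3] = 9+2 = 11 → [7, 9, 9, 11, 3, 1, 1, 8]
j=4: 3<11, vec[4] = 11+2 = 13 → [7, 9, 9, 11, 13, 1, 1, 8]
j=5: 1<13, vec[5] = 13+2 = 15 → [7, 9, 9, 11, 13, 15, 1, 8]
j=6: 1<15, vec[6] = 15+2 = 17 → [7, 9, 9, 11, 13, 15, 17, 8]
j=7: 8<17, vec[7] = 17+2 = 19 → [7, 9, 9, 11, 13, 15, 17, 19]
sum = 100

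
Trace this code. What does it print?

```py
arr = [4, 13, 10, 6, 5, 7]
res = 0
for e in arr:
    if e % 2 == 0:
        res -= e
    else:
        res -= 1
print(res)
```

-23

e=4: even, res = 0-4 = -4
e=13: not even, res = (-4)-1 = -5
e=10: even, res = (-5)-10 = -15
e=6: even, res = (-15)-6 = -21
e=5: not even, res = (-21)-1 = -22
e=7: not even, res = (-22)-1 = -23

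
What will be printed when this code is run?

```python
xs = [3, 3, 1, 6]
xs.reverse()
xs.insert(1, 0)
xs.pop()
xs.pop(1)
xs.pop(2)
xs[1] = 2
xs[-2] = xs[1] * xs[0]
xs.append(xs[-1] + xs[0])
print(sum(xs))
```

reverse → [6, 1, 3, 3]
insert 0 at 1 → [6, 0, 1, 3, 3]
pop() removes 3 → [6, 0, 1, 3]
pop(1) removes 0 → [6, 1, 3]
pop(2) removes 3 → [6, 1]
xs[1] = 2 → [6, 2]
xs[-2] = xs[1]*xs[0] = 2*6 = 12 → [12, 2]
append xs[-1]+xs[0] = 2+12 = 14 → [12, 2, 14]
sum = 28

28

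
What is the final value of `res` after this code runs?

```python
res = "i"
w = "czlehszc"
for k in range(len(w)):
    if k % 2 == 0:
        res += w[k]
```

'iclhz'

k=0: add 'c' → 'ic'
k=1: skip
k=2: add 'l' → 'icl'
k=3: skip
k=4: add 'h' → 'iclh'
k=5: skip
k=6: add 'z' → 'iclhz'
k=7: skip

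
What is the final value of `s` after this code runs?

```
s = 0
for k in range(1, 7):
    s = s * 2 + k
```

k=1: s = 0*2+1 = 1
k=2: s = 1*2+2 = 4
k=3: s = 4*2+3 = 11
k=4: s = 11*2+4 = 26
k=5: s = 26*2+5 = 57
k=6: s = 57*2+6 = 120

120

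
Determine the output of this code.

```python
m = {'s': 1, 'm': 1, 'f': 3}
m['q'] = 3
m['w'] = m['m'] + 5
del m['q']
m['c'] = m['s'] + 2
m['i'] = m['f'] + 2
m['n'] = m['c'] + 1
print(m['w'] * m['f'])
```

m['q'] = 3 → {'s': 1, 'm': 1, 'f': 3, 'q': 3}
m['w'] = m['m']+5 = 6 → {'s': 1, 'm': 1, 'f': 3, 'q': 3, 'w': 6}
del 'q' → {'s': 1, 'm': 1, 'f': 3, 'w': 6}
m['c'] = m['s']+2 = 3 → {'s': 1, 'm': 1, 'f': 3, 'w': 6, 'c': 3}
m['i'] = m['f']+2 = 5 → {'s': 1, 'm': 1, 'f': 3, 'w': 6, 'c': 3, 'i': 5}
m['n'] = m['c']+1 = 4 → {'s': 1, 'm': 1, 'f': 3, 'w': 6, 'c': 3, 'i': 5, 'n': 4}
m['w']*m['f'] = 6*3 = 18

18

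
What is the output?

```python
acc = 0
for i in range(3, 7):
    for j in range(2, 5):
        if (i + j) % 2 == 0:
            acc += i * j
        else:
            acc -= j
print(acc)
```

66

i=3,j=2: odd sum, acc = 0-2 = -2
i=3,j=3: even sum, acc = (-2)+9 = 7
i=3,j=4: odd sum, acc = 7-4 = 3
i=4,j=2: even sum, acc = 3+8 = 11
i=4,j=3: odd sum, acc = 11-3 = 8
i=4,j=4: even sum, acc = 8+16 = 24
i=5,j=2: odd sum, acc = 24-2 = 22
i=5,j=3: even sum, acc = 22+15 = 37
i=5,j=4: odd sum, acc = 37-4 = 33
i=6,j=2: even sum, acc = 33+12 = 45
i=6,j=3: odd sum, acc = 45-3 = 42
i=6,j=4: even sum, acc = 42+24 = 66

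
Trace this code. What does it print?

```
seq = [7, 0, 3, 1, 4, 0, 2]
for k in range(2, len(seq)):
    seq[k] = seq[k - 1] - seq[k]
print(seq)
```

[7, 0, -3, -4, -8, -8, -10]

k=2: seq[2] = 0-3 = -3 → [7, 0, -3, 1, 4, 0, 2]
k=3: seq[3] = (-3)-1 = -4 → [7, 0, -3, -4, 4, 0, 2]
k=4: seq[4] = (-4)-4 = -8 → [7, 0, -3, -4, -8, 0, 2]
k=5: seq[5] = (-8)-0 = -8 → [7, 0, -3, -4, -8, -8, 2]
k=6: seq[6] = (-8)-2 = -10 → [7, 0, -3, -4, -8, -8, -10]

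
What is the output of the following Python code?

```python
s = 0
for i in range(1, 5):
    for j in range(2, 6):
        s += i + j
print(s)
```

i=1,j=2: s = 0+3 = 3
i=1,j=3: s = 3+4 = 7
i=1,j=4: s = 7+5 = 12
i=1,j=5: s = 12+6 = 18
i=2,j=2: s = 18+4 = 22
i=2,j=3: s = 22+5 = 27
i=2,j=4: s = 27+6 = 33
i=2,j=5: s = 33+7 = 40
i=3,j=2: s = 40+5 = 45
i=3,j=3: s = 45+6 = 51
i=3,j=4: s = 51+7 = 58
i=3,j=5: s = 58+8 = 66
i=4,j=2: s = 66+6 = 72
i=4,j=3: s = 72+7 = 79
i=4,j=4: s = 79+8 = 87
i=4,j=5: s = 87+9 = 96

96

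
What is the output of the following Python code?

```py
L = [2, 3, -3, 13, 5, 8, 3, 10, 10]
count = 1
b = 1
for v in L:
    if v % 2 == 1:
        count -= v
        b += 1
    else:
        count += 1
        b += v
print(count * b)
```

-576

v=2: not odd, count = 1+1 = 2; b=3
v=3: odd, count = 2-3 = -1; b=4
v=-3: odd, count = (-1)-(-3) = 2; b=5
v=13: odd, count = 2-13 = -11; b=6
v=5: odd, count = (-11)-5 = -16; b=7
v=8: not odd, count = (-16)+1 = -15; b=15
v=3: odd, count = (-15)-3 = -18; b=16
v=10: not odd, count = (-18)+1 = -17; b=26
v=10: not odd, count = (-17)+1 = -16; b=36
count*b = (-16)*36 = -576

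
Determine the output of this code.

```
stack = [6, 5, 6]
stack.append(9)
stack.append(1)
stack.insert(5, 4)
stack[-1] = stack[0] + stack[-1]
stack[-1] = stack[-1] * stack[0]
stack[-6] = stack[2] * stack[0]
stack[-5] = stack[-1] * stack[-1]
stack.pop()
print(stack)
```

[36, 3600, 6, 9, 1]

append 9 → [6, 5, 6, 9]
append 1 → [6, 5, 6, 9, 1]
insert 4 at 5 → [6, 5, 6, 9, 1, 4]
stack[-1] = stack[0]+stack[-1] = 6+4 = 10 → [6, 5, 6, 9, 1, 10]
stack[-1] = stack[-1]*stack[0] = 10*6 = 60 → [6, 5, 6, 9, 1, 60]
stack[-6] = stack[2]*stack[0] = 6*6 = 36 → [36, 5, 6, 9, 1, 60]
stack[-5] = stack[-1]*stack[-1] = 60*60 = 3600 → [36, 3600, 6, 9, 1, 60]
pop() removes 60 → [36, 3600, 6, 9, 1]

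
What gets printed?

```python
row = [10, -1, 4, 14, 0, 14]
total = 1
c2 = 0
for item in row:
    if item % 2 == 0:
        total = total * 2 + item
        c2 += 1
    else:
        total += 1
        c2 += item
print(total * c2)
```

item=10: even, total = 1*2+10 = 12; c2=1
item=-1: not even, total = 12+1 = 13; c2=0
item=4: even, total = 13*2+4 = 30; c2=1
item=14: even, total = 30*2+14 = 74; c2=2
item=0: even, total = 74*2+0 = 148; c2=3
item=14: even, total = 148*2+14 = 310; c2=4
total*c2 = 310*4 = 1240

1240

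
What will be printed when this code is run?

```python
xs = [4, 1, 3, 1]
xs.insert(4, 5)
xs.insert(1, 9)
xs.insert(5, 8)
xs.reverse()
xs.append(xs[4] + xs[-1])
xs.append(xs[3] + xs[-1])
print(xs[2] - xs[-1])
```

-7

insert 5 at 4 → [4, 1, 3, 1, 5]
insert 9 at 1 → [4, 9, 1, 3, 1, 5]
insert 8 at 5 → [4, 9, 1, 3, 1, 8, 5]
reverse → [5, 8, 1, 3, 1, 9, 4]
append xs[4]+xs[-1] = 1+4 = 5 → [5, 8, 1, 3, 1, 9, 4, 5]
append xs[3]+xs[-1] = 3+5 = 8 → [5, 8, 1, 3, 1, 9, 4, 5, 8]
xs[2]-xs[-1] = 1-8 = -7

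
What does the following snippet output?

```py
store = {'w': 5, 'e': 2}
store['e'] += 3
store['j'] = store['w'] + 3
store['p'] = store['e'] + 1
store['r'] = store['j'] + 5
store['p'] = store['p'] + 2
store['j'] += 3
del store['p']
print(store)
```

store['e'] = 2+3 = 5 → {'w': 5, 'e': 5}
store['j'] = store['w']+3 = 8 → {'w': 5, 'e': 5, 'j': 8}
store['p'] = store['e']+1 = 6 → {'w': 5, 'e': 5, 'j': 8, 'p': 6}
store['r'] = store['j']+5 = 13 → {'w': 5, 'e': 5, 'j': 8, 'p': 6, 'r': 13}
store['p'] = store['p']+2 = 8 → {'w': 5, 'e': 5, 'j': 8, 'p': 8, 'r': 13}
store['j'] = 8+3 = 11 → {'w': 5, 'e': 5, 'j': 11, 'p': 8, 'r': 13}
del 'p' → {'w': 5, 'e': 5, 'j': 11, 'r': 13}

{'w': 5, 'e': 5, 'j': 11, 'r': 13}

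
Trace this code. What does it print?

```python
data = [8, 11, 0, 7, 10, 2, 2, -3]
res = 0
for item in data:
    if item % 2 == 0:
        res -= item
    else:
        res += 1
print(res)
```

item=8: even, res = 0-8 = -8
item=11: not even, res = (-8)+1 = -7
item=0: even, res = (-7)-0 = -7
item=7: not even, res = (-7)+1 = -6
item=10: even, res = (-6)-10 = -16
item=2: even, res = (-16)-2 = -18
item=2: even, res = (-18)-2 = -20
item=-3: not even, res = (-20)+1 = -19

-19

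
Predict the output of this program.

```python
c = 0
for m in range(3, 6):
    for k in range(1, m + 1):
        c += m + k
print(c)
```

81

m=3,k=1: c = 0+4 = 4
m=3,k=2: c = 4+5 = 9
m=3,k=3: c = 9+6 = 15
m=4,k=1: c = 15+5 = 20
m=4,k=2: c = 20+6 = 26
m=4,k=3: c = 26+7 = 33
m=4,k=4: c = 33+8 = 41
m=5,k=1: c = 41+6 = 47
m=5,k=2: c = 47+7 = 54
m=5,k=3: c = 54+8 = 62
m=5,k=4: c = 62+9 = 71
m=5,k=5: c = 71+10 = 81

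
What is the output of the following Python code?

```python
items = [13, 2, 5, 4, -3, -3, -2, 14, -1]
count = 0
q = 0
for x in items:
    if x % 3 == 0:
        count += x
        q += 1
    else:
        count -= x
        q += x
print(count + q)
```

-4

x=13: not %3==0, count = 0-13 = -13; q=13
x=2: not %3==0, count = (-13)-2 = -15; q=15
x=5: not %3==0, count = (-15)-5 = -20; q=20
x=4: not %3==0, count = (-20)-4 = -24; q=24
x=-3: %3==0, count = (-24)+(-3) = -27; q=25
x=-3: %3==0, count = (-27)+(-3) = -30; q=26
x=-2: not %3==0, count = (-30)-(-2) = -28; q=24
x=14: not %3==0, count = (-28)-14 = -42; q=38
x=-1: not %3==0, count = (-42)-(-1) = -41; q=37
count+q = (-41)+37 = -4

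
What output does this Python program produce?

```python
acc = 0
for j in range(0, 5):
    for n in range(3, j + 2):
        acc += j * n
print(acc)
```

j=2,n=3: acc = 0+6 = 6
j=3,n=3: acc = 6+9 = 15
j=3,n=4: acc = 15+12 = 27
j=4,n=3: acc = 27+12 = 39
j=4,n=4: acc = 39+16 = 55
j=4,n=5: acc = 55+20 = 75

75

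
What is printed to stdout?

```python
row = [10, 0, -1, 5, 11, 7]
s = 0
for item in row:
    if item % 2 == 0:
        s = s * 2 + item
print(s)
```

20

item=10: even, s = 0*2+10 = 10
item=0: even, s = 10*2+0 = 20
item=-1: not even
item=5: not even
item=11: not even
item=7: not even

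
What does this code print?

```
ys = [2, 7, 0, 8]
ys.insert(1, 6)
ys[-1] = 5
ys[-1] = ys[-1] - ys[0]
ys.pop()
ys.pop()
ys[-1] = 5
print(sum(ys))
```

insert 6 at 1 → [2, 6, 7, 0, 8]
ys[-1] = 5 → [2, 6, 7, 0, 5]
ys[-1] = ys[-1]-ys[0] = 5-2 = 3 → [2, 6, 7, 0, 3]
pop() removes 3 → [2, 6, 7, 0]
pop() removes 0 → [2, 6, 7]
ys[-1] = 5 → [2, 6, 5]
sum = 13

13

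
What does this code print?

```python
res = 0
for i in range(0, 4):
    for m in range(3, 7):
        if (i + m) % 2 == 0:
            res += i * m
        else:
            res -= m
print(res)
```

i=0,m=3: odd sum, res = 0-3 = -3
i=0,m=4: even sum, res = (-3)+0 = -3
i=0,m=5: odd sum, res = (-3)-5 = -8
i=0,m=6: even sum, res = (-8)+0 = -8
i=1,m=3: even sum, res = (-8)+3 = -5
i=1,m=4: odd sum, res = (-5)-4 = -9
i=1,m=5: even sum, res = (-9)+5 = -4
i=1,m=6: odd sum, res = (-4)-6 = -10
i=2,m=3: odd sum, res = (-10)-3 = -13
i=2,m=4: even sum, res = (-13)+8 = -5
i=2,m=5: odd sum, res = (-5)-5 = -10
i=2,m=6: even sum, res = (-10)+12 = 2
i=3,m=3: even sum, res = 2+9 = 11
i=3,m=4: odd sum, res = 11-4 = 7
i=3,m=5: even sum, res = 7+15 = 22
i=3,m=6: odd sum, res = 22-6 = 16

16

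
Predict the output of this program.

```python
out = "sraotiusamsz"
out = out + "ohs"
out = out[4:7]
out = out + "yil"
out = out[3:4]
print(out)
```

y

+ 'ohs' → 'sraotiusamszohs'
slice [4:7] → 'tiu'
+ 'yil' → 'tiuyil'
slice [3:4] → 'y'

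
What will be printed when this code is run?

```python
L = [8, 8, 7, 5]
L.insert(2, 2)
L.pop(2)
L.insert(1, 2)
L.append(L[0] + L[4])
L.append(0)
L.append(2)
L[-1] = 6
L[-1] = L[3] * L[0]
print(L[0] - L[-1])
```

insert 2 at 2 → [8, 8, 2, 7, 5]
pop(2) removes 2 → [8, 8, 7, 5]
insert 2 at 1 → [8, 2, 8, 7, 5]
append L[0]+L[4] = 8+5 = 13 → [8, 2, 8, 7, 5, 13]
append 0 → [8, 2, 8, 7, 5, 13, 0]
append 2 → [8, 2, 8, 7, 5, 13, 0, 2]
L[-1] = 6 → [8, 2, 8, 7, 5, 13, 0, 6]
L[-1] = L[3]*L[0] = 7*8 = 56 → [8, 2, 8, 7, 5, 13, 0, 56]
L[0]-L[-1] = 8-56 = -48

-48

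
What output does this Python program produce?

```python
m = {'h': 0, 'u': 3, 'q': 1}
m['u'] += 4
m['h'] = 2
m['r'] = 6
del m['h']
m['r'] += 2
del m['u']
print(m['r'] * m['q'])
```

8

m['u'] = 3+4 = 7 → {'h': 0, 'u': 7, 'q': 1}
m['h'] = 2 → {'h': 2, 'u': 7, 'q': 1}
m['r'] = 6 → {'h': 2, 'u': 7, 'q': 1, 'r': 6}
del 'h' → {'u': 7, 'q': 1, 'r': 6}
m['r'] = 6+2 = 8 → {'u': 7, 'q': 1, 'r': 8}
del 'u' → {'q': 1, 'r': 8}
m['r']*m['q'] = 8*1 = 8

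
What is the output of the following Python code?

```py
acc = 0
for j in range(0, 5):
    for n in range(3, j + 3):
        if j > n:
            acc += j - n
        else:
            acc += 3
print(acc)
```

j=1,n=3: not 1>3, acc = 0+3 = 3
j=2,n=3: not 2>3, acc = 3+3 = 6
j=2,n=4: not 2>4, acc = 6+3 = 9
j=3,n=3: not 3>3, acc = 9+3 = 12
j=3,n=4: not 3>4, acc = 12+3 = 15
j=3,n=5: not 3>5, acc = 15+3 = 18
j=4,n=3: 4>3, acc = 18+1 = 19
j=4,n=4: not 4>4, acc = 19+3 = 22
j=4,n=5: not 4>5, acc = 22+3 = 25
j=4,n=6: not 4>6, acc = 25+3 = 28

28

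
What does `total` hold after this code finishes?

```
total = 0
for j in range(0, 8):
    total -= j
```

j=0: total = 0-0 = 0
j=1: total = 0-1 = -1
j=2: total = (-1)-2 = -3
j=3: total = (-3)-3 = -6
j=4: total = (-6)-4 = -10
j=5: total = (-10)-5 = -15
j=6: total = (-15)-6 = -21
j=7: total = (-21)-7 = -28

-28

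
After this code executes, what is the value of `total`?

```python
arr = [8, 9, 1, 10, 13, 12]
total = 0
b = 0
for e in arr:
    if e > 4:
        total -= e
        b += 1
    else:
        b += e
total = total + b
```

-46

e=8: >4, total = 0-8 = -8; b=1
e=9: >4, total = (-8)-9 = -17; b=2
e=1: not >4; b=3
e=10: >4, total = (-17)-10 = -27; b=4
e=13: >4, total = (-27)-13 = -40; b=5
e=12: >4, total = (-40)-12 = -52; b=6
total+b = (-52)+6 = -46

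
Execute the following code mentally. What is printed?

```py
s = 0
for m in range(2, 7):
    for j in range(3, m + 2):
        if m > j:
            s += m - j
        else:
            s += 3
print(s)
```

m=2,j=3: not 2>3, s = 0+3 = 3
m=3,j=3: not 3>3, s = 3+3 = 6
m=3,j=4: not 3>4, s = 6+3 = 9
m=4,j=3: 4>3, s = 9+1 = 10
m=4,j=4: not 4>4, s = 10+3 = 13
m=4,j=5: not 4>5, s = 13+3 = 16
m=5,j=3: 5>3, s = 16+2 = 18
m=5,j=4: 5>4, s = 18+1 = 19
m=5,j=5: not 5>5, s = 19+3 = 22
m=5,j=6: not 5>6, s = 22+3 = 25
m=6,j=3: 6>3, s = 25+3 = 28
m=6,j=4: 6>4, s = 28+2 = 30
m=6,j=5: 6>5, s = 30+1 = 31
m=6,j=6: not 6>6, s = 31+3 = 34
m=6,j=7: not 6>7, s = 34+3 = 37

37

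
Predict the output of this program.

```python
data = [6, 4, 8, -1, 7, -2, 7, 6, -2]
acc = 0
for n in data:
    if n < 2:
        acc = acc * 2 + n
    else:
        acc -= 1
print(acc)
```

n=6: not <2, acc = 0-1 = -1
n=4: not <2, acc = (-1)-1 = -2
n=8: not <2, acc = (-2)-1 = -3
n=-1: <2, acc = (-3)*2+(-1) = -7
n=7: not <2, acc = (-7)-1 = -8
n=-2: <2, acc = (-8)*2+(-2) = -18
n=7: not <2, acc = (-18)-1 = -19
n=6: not <2, acc = (-19)-1 = -20
n=-2: <2, acc = (-20)*2+(-2) = -42

-42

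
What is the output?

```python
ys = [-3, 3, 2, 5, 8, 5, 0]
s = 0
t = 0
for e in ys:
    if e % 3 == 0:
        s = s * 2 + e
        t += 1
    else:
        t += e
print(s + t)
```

e=-3: %3==0, s = 0*2+(-3) = -3; t=1
e=3: %3==0, s = (-3)*2+3 = -3; t=2
e=2: not %3==0; t=4
e=5: not %3==0; t=9
e=8: not %3==0; t=17
e=5: not %3==0; t=22
e=0: %3==0, s = (-3)*2+0 = -6; t=23
s+t = (-6)+23 = 17

17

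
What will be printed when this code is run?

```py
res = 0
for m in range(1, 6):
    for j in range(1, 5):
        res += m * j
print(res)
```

150

m=1,j=1: res = 0+1 = 1
m=1,j=2: res = 1+2 = 3
m=1,j=3: res = 3+3 = 6
m=1,j=4: res = 6+4 = 10
m=2,j=1: res = 10+2 = 12
m=2,j=2: res = 12+4 = 16
m=2,j=3: res = 16+6 = 22
m=2,j=4: res = 22+8 = 30
m=3,j=1: res = 30+3 = 33
m=3,j=2: res = 33+6 = 39
m=3,j=3: res = 39+9 = 48
m=3,j=4: res = 48+12 = 60
m=4,j=1: res = 60+4 = 64
m=4,j=2: res = 64+8 = 72
m=4,j=3: res = 72+12 = 84
m=4,j=4: res = 84+16 = 100
m=5,j=1: res = 100+5 = 105
m=5,j=2: res = 105+10 = 115
m=5,j=3: res = 115+15 = 130
m=5,j=4: res = 130+20 = 150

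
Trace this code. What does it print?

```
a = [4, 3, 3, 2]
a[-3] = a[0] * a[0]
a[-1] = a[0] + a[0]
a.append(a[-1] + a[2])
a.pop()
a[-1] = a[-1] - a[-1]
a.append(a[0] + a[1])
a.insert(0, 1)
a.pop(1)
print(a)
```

[1, 16, 3, 0, 20]

a[-3] = a[0]*a[0] = 4*4 = 16 → [4, 16, 3, 2]
a[-1] = a[0]+a[0] = 4+4 = 8 → [4, 16, 3, 8]
append a[-1]+a[2] = 8+3 = 11 → [4, 16, 3, 8, 11]
pop() removes 11 → [4, 16, 3, 8]
a[-1] = a[-1]-a[-1] = 8-8 = 0 → [4, 16, 3, 0]
append a[0]+a[1] = 4+16 = 20 → [4, 16, 3, 0, 20]
insert 1 at 0 → [1, 4, 16, 3, 0, 20]
pop(1) removes 4 → [1, 16, 3, 0, 20]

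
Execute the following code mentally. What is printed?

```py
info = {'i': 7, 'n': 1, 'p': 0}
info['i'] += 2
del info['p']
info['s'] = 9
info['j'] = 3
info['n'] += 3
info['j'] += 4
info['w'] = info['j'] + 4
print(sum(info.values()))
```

40

info['i'] = 7+2 = 9 → {'i': 9, 'n': 1, 'p': 0}
del 'p' → {'i': 9, 'n': 1}
info['s'] = 9 → {'i': 9, 'n': 1, 's': 9}
info['j'] = 3 → {'i': 9, 'n': 1, 's': 9, 'j': 3}
info['n'] = 1+3 = 4 → {'i': 9, 'n': 4, 's': 9, 'j': 3}
info['j'] = 3+4 = 7 → {'i': 9, 'n': 4, 's': 9, 'j': 7}
info['w'] = info['j']+4 = 11 → {'i': 9, 'n': 4, 's': 9, 'j': 7, 'w': 11}
sum of values = 40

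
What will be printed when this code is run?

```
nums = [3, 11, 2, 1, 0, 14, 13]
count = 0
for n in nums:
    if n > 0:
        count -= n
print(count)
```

-44

n=3: >0, count = 0-3 = -3
n=11: >0, count = (-3)-11 = -14
n=2: >0, count = (-14)-2 = -16
n=1: >0, count = (-16)-1 = -17
n=0: not >0
n=14: >0, count = (-17)-14 = -31
n=13: >0, count = (-31)-13 = -44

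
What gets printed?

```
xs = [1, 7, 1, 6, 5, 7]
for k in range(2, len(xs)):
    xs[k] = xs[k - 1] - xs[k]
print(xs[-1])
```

k=2: xs[2] = 7-1 = 6 → [1, 7, 6, 6, 5, 7]
k=3: xs[3] = 6-6 = 0 → [1, 7, 6, 0, 5, 7]
k=4: xs[4] = 0-5 = -5 → [1, 7, 6, 0, -5, 7]
k=5: xs[5] = (-5)-7 = -12 → [1, 7, 6, 0, -5, -12]

-12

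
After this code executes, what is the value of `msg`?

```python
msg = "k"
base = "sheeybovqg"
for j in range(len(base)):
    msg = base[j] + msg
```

j=0: prepend 's' → 'sk'
j=1: prepend 'h' → 'hsk'
j=2: prepend 'e' → 'ehsk'
j=3: prepend 'e' → 'eehsk'
j=4: prepend 'y' → 'yeehsk'
j=5: prepend 'b' → 'byeehsk'
j=6: prepend 'o' → 'obyeehsk'
j=7: prepend 'v' → 'vobyeehsk'
j=8: prepend 'q' → 'qvobyeehsk'
j=9: prepend 'g' → 'gqvobyeehsk'

'gqvobyeehsk'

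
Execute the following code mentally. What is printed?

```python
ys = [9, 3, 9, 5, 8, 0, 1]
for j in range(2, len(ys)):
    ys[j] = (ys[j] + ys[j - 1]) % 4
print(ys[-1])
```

2

j=2: ys[2] = (9+3)%4 = 0 → [9, 3, 0, 5, 8, 0, 1]
j=3: ys[3] = (5+0)%4 = 1 → [9, 3, 0, 1, 8, 0, 1]
j=4: ys[4] = (8+1)%4 = 1 → [9, 3, 0, 1, 1, 0, 1]
j=5: ys[5] = (0+1)%4 = 1 → [9, 3, 0, 1, 1, 1, 1]
j=6: ys[6] = (1+1)%4 = 2 → [9, 3, 0, 1, 1, 1, 2]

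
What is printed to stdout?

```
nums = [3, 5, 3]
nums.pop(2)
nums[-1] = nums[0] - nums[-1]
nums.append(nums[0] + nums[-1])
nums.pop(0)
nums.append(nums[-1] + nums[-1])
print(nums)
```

pop(2) removes 3 → [3, 5]
nums[-1] = nums[0]-nums[-1] = 3-5 = -2 → [3, -2]
append nums[0]+nums[-1] = 3+(-2) = 1 → [3, -2, 1]
pop(0) removes 3 → [-2, 1]
append nums[-1]+nums[-1] = 1+1 = 2 → [-2, 1, 2]

[-2, 1, 2]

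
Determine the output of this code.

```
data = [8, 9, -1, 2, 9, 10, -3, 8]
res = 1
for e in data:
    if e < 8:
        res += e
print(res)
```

-1

e=8: not <8
e=9: not <8
e=-1: <8, res = 1+(-1) = 0
e=2: <8, res = 0+2 = 2
e=9: not <8
e=10: not <8
e=-3: <8, res = 2+(-3) = -1
e=8: not <8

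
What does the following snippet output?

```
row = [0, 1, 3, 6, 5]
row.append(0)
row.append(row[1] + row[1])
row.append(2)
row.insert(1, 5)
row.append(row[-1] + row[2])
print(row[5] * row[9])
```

15

append 0 → [0, 1, 3, 6, 5, 0]
append row[1]+row[1] = 1+1 = 2 → [0, 1, 3, 6, 5, 0, 2]
append 2 → [0, 1, 3, 6, 5, 0, 2, 2]
insert 5 at 1 → [0, 5, 1, 3, 6, 5, 0, 2, 2]
append row[-1]+row[2] = 2+1 = 3 → [0, 5, 1, 3, 6, 5, 0, 2, 2, 3]
row[5]*row[9] = 5*3 = 15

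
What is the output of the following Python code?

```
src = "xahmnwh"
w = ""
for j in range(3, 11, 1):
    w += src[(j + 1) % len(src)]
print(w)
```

nwhxahmn

j=3: add src[4]='n' → 'n'
j=4: add src[5]='w' → 'nw'
j=5: add src[6]='h' → 'nwh'
j=6: add src[0]='x' → 'nwhx'
j=7: add src[1]='a' → 'nwhxa'
j=8: add src[2]='h' → 'nwhxah'
j=9: add src[3]='m' → 'nwhxahm'
j=10: add src[4]='n' → 'nwhxahmn'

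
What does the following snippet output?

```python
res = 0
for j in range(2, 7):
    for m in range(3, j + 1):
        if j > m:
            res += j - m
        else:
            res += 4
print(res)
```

j=3,m=3: not 3>3, res = 0+4 = 4
j=4,m=3: 4>3, res = 4+1 = 5
j=4,m=4: not 4>4, res = 5+4 = 9
j=5,m=3: 5>3, res = 9+2 = 11
j=5,m=4: 5>4, res = 11+1 = 12
j=5,m=5: not 5>5, res = 12+4 = 16
j=6,m=3: 6>3, res = 16+3 = 19
j=6,m=4: 6>4, res = 19+2 = 21
j=6,m=5: 6>5, res = 21+1 = 22
j=6,m=6: not 6>6, res = 22+4 = 26

26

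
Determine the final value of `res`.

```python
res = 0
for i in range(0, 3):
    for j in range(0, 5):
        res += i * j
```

30

i=0,j=0: res = 0+0 = 0
i=0,j=1: res = 0+0 = 0
i=0,j=2: res = 0+0 = 0
i=0,j=3: res = 0+0 = 0
i=0,j=4: res = 0+0 = 0
i=1,j=0: res = 0+0 = 0
i=1,j=1: res = 0+1 = 1
i=1,j=2: res = 1+2 = 3
i=1,j=3: res = 3+3 = 6
i=1,j=4: res = 6+4 = 10
i=2,j=0: res = 10+0 = 10
i=2,j=1: res = 10+2 = 12
i=2,j=2: res = 12+4 = 16
i=2,j=3: res = 16+6 = 22
i=2,j=4: res = 22+8 = 30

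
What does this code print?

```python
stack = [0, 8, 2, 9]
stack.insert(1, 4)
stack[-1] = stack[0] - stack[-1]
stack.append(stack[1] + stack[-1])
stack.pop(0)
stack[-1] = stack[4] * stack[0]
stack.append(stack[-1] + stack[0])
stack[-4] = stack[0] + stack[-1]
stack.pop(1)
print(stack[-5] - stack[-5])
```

0

insert 4 at 1 → [0, 4, 8, 2, 9]
stack[-1] = stack[0]-stack[-1] = 0-9 = -9 → [0, 4, 8, 2, -9]
append stack[1]+stack[-1] = 4+(-9) = -5 → [0, 4, 8, 2, -9, -5]
pop(0) removes 0 → [4, 8, 2, -9, -5]
stack[-1] = stack[4]*stack[0] = (-5)*4 = -20 → [4, 8, 2, -9, -20]
append stack[-1]+stack[0] = (-20)+4 = -16 → [4, 8, 2, -9, -20, -16]
stack[-4] = stack[0]+stack[-1] = 4+(-16) = -12 → [4, 8, -12, -9, -20, -16]
pop(1) removes 8 → [4, -12, -9, -20, -16]
stack[-5]-stack[-5] = 4-4 = 0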